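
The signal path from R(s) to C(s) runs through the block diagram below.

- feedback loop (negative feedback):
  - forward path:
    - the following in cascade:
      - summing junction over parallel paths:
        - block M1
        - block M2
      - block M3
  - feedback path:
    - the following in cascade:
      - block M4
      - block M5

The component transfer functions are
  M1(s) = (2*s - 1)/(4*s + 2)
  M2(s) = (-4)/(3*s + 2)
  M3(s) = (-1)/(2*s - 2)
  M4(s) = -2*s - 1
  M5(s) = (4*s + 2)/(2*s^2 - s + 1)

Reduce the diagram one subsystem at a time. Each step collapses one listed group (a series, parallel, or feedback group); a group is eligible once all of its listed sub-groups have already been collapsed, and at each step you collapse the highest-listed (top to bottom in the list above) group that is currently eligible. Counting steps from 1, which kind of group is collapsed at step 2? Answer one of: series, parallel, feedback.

Step 1: reduce the parallel group M1, M2
Step 2: cascade (M1+M2), M3
Step 3: reduce the series chain M4, M5
Step 4: reduce the feedback loop with forward ((M1+M2)*M3) and return (M4*M5)
Step 2: series.

Answer: series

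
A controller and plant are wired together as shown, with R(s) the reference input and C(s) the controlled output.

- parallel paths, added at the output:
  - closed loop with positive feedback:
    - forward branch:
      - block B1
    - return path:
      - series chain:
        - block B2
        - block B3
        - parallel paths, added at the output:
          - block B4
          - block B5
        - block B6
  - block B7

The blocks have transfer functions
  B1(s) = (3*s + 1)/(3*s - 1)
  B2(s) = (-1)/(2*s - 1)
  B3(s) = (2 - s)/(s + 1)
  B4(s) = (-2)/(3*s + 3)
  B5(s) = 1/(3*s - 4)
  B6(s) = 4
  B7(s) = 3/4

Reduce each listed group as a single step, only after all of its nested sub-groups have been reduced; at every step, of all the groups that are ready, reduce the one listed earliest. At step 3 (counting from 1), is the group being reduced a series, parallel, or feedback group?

Answer: feedback

Working:
(1) sum the parallel branches B4, B5
(2) cascade B2, B3, (B4+B5), B6
(3) close the feedback loop around B1, (B2*B3*(B4+B5)*B6)
(4) reduce the parallel group [B1/(1-B1*(B2*B3*(B4+B5)*B6))], B7
Step 3: feedback.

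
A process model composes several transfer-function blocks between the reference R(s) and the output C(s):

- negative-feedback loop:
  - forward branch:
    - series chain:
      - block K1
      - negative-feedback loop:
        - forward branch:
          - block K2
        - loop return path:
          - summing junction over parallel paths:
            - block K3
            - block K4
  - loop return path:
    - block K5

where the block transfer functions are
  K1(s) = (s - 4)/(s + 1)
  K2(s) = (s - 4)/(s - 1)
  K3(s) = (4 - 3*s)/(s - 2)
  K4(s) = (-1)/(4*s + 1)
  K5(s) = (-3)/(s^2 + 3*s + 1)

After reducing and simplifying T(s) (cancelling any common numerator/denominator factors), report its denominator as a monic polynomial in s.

Answer: s^6 - 17*s^5/8 - 115*s^4/8 - 135*s^3/8 + 541*s^2/8 - 163*s/8 - 37/4

Working:
1. parallel reduction of K3, K4 = (-12*s^2 + 12*s + 6)/(4*s^2 - 7*s - 2)
2. feedback reduction of K2, (K3+K4) = (-4*s^3 + 23*s^2 - 26*s - 8)/(8*s^3 - 49*s^2 + 37*s + 22)
3. cascade K1, [K2/(1+K2*(K3+K4))] = (-4*s^4 + 39*s^3 - 118*s^2 + 96*s + 32)/(8*s^4 - 41*s^3 - 12*s^2 + 59*s + 22)
4. close the feedback loop around (K1*[K2/(1+K2*(K3+K4))]), K5 = (-4*s^6 + 27*s^5 - 5*s^4 - 219*s^3 + 202*s^2 + 192*s + 32)/(8*s^6 - 17*s^5 - 115*s^4 - 135*s^3 + 541*s^2 - 163*s - 74)
That last expression is T(s), already simplified. Scaling its denominator by 1/8 (the reciprocal of the leading coefficient) yields the monic denominator.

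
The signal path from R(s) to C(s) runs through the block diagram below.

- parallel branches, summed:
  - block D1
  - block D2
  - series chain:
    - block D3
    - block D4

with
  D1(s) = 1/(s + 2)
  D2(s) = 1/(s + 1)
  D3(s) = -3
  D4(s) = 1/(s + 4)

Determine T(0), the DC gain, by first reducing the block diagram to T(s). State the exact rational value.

[1] multiply D3, D4 (series) -> (-3)/(s + 4)
[2] combine D1, D2, (D3*D4) in parallel -> (-s^2 + 2*s + 6)/(s^3 + 7*s^2 + 14*s + 8)
That last expression is T(s); at s = 0 only the constant terms survive, so T(0) = 6/8 = 3/4.

Therefore the answer is 3/4.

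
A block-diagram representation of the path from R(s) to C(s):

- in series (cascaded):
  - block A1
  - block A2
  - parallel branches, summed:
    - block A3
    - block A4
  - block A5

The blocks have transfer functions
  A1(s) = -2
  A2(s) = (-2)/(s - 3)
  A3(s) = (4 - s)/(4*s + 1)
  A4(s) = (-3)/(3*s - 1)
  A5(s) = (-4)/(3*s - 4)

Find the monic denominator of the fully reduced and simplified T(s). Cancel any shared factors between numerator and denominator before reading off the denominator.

[1] combine A3, A4 in parallel -> (-3*s^2 + s - 7)/(12*s^2 - s - 1)
[2] cascade A1, A2, (A3+A4), A5 -> (48*s^2 - 16*s + 112)/(36*s^4 - 159*s^3 + 154*s^2 + s - 12)
T(s) is the step-2 result (common factors already cancelled). Leading coefficient of the denominator: 36. Divide through by 36 for the monic polynomial.

Hence the answer: s^4 - 53*s^3/12 + 77*s^2/18 + s/36 - 1/3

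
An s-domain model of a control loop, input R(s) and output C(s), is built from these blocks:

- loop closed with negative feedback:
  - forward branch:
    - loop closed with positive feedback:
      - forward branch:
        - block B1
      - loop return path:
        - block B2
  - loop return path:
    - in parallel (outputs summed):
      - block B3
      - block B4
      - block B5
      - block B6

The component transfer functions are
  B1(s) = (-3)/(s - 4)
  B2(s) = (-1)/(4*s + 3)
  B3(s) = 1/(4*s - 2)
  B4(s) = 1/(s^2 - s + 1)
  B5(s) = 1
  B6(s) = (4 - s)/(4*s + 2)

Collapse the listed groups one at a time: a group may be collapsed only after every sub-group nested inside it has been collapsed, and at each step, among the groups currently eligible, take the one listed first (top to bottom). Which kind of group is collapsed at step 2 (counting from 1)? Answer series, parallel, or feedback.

Step 1: reduce the feedback loop with forward B1 and return B2
Step 2: sum the parallel branches B3, B4, B5, B6
Step 3: feedback reduction of [B1/(1-B1*B2)], (B3+B4+B5+B6)
Step 2: parallel.

Answer: parallel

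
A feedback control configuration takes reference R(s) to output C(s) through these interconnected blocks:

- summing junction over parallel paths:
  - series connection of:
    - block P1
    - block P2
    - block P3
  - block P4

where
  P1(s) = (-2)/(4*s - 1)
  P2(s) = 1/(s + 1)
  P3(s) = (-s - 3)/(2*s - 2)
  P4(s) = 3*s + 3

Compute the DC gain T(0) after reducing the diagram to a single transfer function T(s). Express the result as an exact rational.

Step 1: cascade P1, P2, P3; result (s + 3)/(4*s^3 - s^2 - 4*s + 1)
Step 2: combine (P1*P2*P3), P4 in parallel; result (12*s^4 + 9*s^3 - 15*s^2 - 8*s + 6)/(4*s^3 - s^2 - 4*s + 1)
Step 2 gives the overall T(s). Then T(0) = 6/1 = 6.

Final answer: 6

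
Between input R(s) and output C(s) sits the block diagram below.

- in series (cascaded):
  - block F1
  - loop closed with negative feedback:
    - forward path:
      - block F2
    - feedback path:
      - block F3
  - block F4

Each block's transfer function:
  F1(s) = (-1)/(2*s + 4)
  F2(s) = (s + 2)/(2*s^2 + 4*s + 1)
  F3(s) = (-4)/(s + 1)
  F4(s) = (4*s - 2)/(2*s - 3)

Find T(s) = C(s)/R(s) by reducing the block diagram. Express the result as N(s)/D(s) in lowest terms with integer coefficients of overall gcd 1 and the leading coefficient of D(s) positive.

1. feedback reduction of F2, F3 = (s^2 + 3*s + 2)/(2*s^3 + 6*s^2 + s - 7)
2. cascade F1, [F2/(1+F2*F3)], F4: this yields T(s), and no further normalization is needed

Therefore the answer is (-2*s^2 - s + 1)/(4*s^4 + 6*s^3 - 16*s^2 - 17*s + 21).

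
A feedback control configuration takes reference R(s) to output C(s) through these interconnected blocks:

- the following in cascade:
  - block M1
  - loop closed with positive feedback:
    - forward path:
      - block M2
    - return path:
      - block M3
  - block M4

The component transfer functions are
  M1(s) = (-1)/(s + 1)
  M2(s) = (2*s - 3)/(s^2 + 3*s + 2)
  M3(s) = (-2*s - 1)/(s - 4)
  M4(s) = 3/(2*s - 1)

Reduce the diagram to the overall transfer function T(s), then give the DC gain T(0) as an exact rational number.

Step 1 - reduce the feedback loop with forward M2 and return M3 gives (2*s^2 - 11*s + 12)/(s^3 + 3*s^2 - 14*s - 11)
Step 2 - combine M1, [M2/(1-M2*M3)], M4 in series gives (-6*s^2 + 33*s - 36)/(2*s^5 + 7*s^4 - 26*s^3 - 39*s^2 + 3*s + 11)
Evaluating the step-2 result (the overall T(s)) at s = 0 gives T(0) = -36/11.

Hence the answer: -36/11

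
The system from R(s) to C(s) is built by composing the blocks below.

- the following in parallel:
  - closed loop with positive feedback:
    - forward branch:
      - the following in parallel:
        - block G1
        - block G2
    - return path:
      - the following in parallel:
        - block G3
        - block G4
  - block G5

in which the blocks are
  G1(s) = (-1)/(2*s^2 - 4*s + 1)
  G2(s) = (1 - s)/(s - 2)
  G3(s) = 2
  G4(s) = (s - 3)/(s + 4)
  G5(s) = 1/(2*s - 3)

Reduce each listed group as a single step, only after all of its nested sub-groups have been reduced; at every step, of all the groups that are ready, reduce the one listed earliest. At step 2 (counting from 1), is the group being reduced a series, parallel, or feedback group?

1. add G1, G2 (parallel)
2. sum the parallel branches G3, G4
3. feedback reduction of (G1+G2), (G3+G4)
4. combine [(G1+G2)/(1-(G1+G2)*(G3+G4))], G5 in parallel
The group at step 2 is a parallel group.

Final answer: parallel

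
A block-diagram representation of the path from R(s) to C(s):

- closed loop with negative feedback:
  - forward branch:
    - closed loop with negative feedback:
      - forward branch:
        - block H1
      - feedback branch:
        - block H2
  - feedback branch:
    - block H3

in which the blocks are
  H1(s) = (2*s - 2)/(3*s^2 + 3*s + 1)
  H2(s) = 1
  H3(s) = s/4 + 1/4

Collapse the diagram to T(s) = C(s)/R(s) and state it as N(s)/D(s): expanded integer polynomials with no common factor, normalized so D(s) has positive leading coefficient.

[1] collapse the loop (H1 forward, H2 return) gives (2*s - 2)/(3*s^2 + 5*s - 1)
[2] collapse the loop ([H1/(1+H1*H2)] forward, H3 return) - this is the overall T(s), already in the required normalized form

Answer: (4*s - 4)/(7*s^2 + 10*s - 3)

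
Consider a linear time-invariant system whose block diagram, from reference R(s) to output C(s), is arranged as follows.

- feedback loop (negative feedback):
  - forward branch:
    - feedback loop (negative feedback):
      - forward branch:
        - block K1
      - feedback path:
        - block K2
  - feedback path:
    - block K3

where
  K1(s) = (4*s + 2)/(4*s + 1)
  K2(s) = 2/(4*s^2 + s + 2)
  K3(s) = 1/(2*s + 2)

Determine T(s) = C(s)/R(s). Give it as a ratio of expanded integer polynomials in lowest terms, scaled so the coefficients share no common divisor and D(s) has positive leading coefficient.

Reducing step by step:

[1] collapse the loop (K1 forward, K2 return); result (16*s^3 + 12*s^2 + 10*s + 4)/(16*s^3 + 8*s^2 + 17*s + 6)
[2] close the feedback loop around [K1/(1+K1*K2)], K3, which is the overall transfer function T(s) = C(s)/R(s) in lowest terms

Answer: (16*s^4 + 28*s^3 + 22*s^2 + 14*s + 4)/(16*s^4 + 32*s^3 + 31*s^2 + 28*s + 8)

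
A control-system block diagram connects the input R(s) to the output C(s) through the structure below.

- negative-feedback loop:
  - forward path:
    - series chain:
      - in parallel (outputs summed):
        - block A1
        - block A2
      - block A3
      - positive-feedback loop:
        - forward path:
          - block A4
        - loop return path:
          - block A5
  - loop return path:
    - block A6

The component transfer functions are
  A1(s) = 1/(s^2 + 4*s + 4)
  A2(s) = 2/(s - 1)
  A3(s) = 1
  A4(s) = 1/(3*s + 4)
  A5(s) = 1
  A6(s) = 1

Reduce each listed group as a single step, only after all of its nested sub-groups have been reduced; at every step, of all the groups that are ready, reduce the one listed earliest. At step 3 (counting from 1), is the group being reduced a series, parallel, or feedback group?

Step 1 - reduce the parallel group A1, A2
Step 2 - feedback reduction of A4, A5
Step 3 - cascade (A1+A2), A3, [A4/(1-A4*A5)]
Step 4 - reduce the feedback loop with forward ((A1+A2)*A3*[A4/(1-A4*A5)]) and return A6
The group at step 3 is a series group.

Answer: series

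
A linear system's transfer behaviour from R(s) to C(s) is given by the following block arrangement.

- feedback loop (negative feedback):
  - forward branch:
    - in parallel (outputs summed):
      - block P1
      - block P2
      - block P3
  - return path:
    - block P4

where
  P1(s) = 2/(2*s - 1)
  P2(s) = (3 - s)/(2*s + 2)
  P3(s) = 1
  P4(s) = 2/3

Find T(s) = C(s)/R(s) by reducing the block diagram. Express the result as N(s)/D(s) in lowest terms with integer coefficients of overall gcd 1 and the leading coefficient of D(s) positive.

First reduce the diagram to T(s).

Step 1. add P1, P2, P3 (parallel); result (2*s^2 + 13*s - 1)/(4*s^2 + 2*s - 2)
Step 2. collapse the loop ((P1+P2+P3) forward, P4 return), which is the overall transfer function T(s) = C(s)/R(s) in lowest terms

Answer: (6*s^2 + 39*s - 3)/(16*s^2 + 32*s - 8)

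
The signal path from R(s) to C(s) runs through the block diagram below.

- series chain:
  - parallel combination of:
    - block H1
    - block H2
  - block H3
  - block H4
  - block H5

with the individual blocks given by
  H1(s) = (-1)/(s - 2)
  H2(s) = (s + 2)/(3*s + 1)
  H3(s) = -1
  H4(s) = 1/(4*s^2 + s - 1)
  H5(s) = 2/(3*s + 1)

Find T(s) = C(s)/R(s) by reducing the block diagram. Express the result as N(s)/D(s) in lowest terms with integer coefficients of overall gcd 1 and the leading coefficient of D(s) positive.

Step 1. reduce the parallel group H1, H2, giving (s^2 - 3*s - 5)/(3*s^2 - 5*s - 2)
Step 2. reduce the series chain (H1+H2), H3, H4, H5; the result is T(s) itself (integer coefficients, no common factor, positive leading denominator coefficient)

Hence the answer: (-2*s^2 + 6*s + 10)/(36*s^5 - 39*s^4 - 65*s^3 - 7*s^2 + 9*s + 2)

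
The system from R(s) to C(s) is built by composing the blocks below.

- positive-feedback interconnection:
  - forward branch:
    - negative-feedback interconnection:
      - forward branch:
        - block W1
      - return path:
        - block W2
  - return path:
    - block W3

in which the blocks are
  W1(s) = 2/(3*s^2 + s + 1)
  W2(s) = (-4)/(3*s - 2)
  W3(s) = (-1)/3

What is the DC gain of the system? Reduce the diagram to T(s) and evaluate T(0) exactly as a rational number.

First reduce the diagram to T(s).

[1] apply the feedback formula to W1, W2; result (6*s - 4)/(9*s^3 - 3*s^2 + s - 10)
[2] feedback reduction of [W1/(1+W1*W2)], W3; result (18*s - 12)/(27*s^3 - 9*s^2 + 9*s - 34)
The step-2 result is T(s). Setting s = 0: T(0) = -12/(-34) = 6/17.

Answer: 6/17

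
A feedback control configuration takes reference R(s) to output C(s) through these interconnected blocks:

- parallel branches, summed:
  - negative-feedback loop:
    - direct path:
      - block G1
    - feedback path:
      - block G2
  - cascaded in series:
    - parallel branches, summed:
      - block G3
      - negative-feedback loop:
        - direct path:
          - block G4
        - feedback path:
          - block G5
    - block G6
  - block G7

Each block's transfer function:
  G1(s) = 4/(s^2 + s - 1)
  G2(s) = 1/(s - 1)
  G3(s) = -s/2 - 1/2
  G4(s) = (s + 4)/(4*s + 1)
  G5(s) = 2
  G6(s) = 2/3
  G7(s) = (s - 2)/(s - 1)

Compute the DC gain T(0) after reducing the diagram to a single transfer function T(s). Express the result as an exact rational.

[1] apply the feedback formula to G1, G2; result (4*s - 4)/(s^3 - 2*s + 5)
[2] reduce the feedback loop with forward G4 and return G5; result (s + 4)/(6*s + 9)
[3] combine G3, [G4/(1+G4*G5)] in parallel; result (-6*s^2 - 13*s - 1)/(12*s + 18)
[4] combine (G3+[G4/(1+G4*G5)]), G6 in series; result (-6*s^2 - 13*s - 1)/(18*s + 27)
[5] parallel reduction of [G1/(1+G1*G2)], ((G3+[G4/(1+G4*G5)])*G6), G7; result (-6*s^6 + 11*s^5 + 15*s^4 - 33*s^3 + 13*s^2 - 23*s - 157)/(18*s^5 + 9*s^4 - 63*s^3 + 72*s^2 + 99*s - 135)
That last expression is T(s); at s = 0 only the constant terms survive, so T(0) = -157/(-135) = 157/135.

Hence the answer: 157/135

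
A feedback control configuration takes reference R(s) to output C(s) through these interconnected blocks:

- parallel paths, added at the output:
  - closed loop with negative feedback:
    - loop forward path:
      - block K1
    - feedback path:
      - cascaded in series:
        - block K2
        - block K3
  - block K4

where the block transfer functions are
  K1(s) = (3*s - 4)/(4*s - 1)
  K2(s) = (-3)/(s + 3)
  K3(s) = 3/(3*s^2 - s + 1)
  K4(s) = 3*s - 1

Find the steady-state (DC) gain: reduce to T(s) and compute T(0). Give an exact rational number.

Step 1 - combine K2, K3 in series: (-9)/(3*s^3 + 8*s^2 - 2*s + 3)
Step 2 - feedback reduction of K1, (K2*K3): (9*s^4 + 12*s^3 - 38*s^2 + 17*s - 12)/(12*s^4 + 29*s^3 - 16*s^2 - 13*s + 33)
Step 3 - add [K1/(1+K1*(K2*K3))], K4 (parallel): (36*s^5 + 84*s^4 - 65*s^3 - 61*s^2 + 129*s - 45)/(12*s^4 + 29*s^3 - 16*s^2 - 13*s + 33)
DC gain: substitute s = 0 into T(s) from step 3: T(0) = -45/33 = -15/11.

Hence the answer: -15/11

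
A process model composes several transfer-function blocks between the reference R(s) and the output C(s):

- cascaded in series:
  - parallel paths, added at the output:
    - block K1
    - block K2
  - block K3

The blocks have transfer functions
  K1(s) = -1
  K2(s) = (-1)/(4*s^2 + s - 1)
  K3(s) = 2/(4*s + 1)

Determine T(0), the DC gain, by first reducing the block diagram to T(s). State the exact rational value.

Answer: 0

Working:
Step 1 - sum the parallel branches K1, K2 gives (-4*s^2 - s)/(4*s^2 + s - 1)
Step 2 - series reduction of (K1+K2), K3 gives (-2*s)/(4*s^2 + s - 1)
Step 2 gives the overall T(s). Then T(0) = 0/(-1) = 0.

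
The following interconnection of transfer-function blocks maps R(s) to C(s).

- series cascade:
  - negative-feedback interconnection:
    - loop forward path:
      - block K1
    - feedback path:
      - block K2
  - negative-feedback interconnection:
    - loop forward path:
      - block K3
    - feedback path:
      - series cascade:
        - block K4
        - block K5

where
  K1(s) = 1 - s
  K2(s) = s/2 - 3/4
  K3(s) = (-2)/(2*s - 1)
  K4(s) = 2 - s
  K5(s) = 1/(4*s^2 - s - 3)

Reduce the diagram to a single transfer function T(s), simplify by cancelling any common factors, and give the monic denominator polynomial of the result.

Reducing step by step:

1. reduce the feedback loop with forward K1 and return K2 -> (4*s - 4)/(2*s^2 - 5*s - 1)
2. reduce the series chain K4, K5 -> (2 - s)/(4*s^2 - s - 3)
3. feedback reduction of K3, (K4*K5) -> (-8*s^2 + 2*s + 6)/(8*s^3 - 6*s^2 - 3*s - 1)
4. reduce the series chain [K1/(1+K1*K2)], [K3/(1+K3*(K4*K5))] -> (-32*s^3 + 40*s^2 + 16*s - 24)/(16*s^5 - 52*s^4 + 16*s^3 + 19*s^2 + 8*s + 1)
Step 4 gives the fully reduced T(s), with no common factor left to cancel. The denominator's leading coefficient is 16, so divide each of its coefficients by 16 to get the monic form.

Answer: s^5 - 13*s^4/4 + s^3 + 19*s^2/16 + s/2 + 1/16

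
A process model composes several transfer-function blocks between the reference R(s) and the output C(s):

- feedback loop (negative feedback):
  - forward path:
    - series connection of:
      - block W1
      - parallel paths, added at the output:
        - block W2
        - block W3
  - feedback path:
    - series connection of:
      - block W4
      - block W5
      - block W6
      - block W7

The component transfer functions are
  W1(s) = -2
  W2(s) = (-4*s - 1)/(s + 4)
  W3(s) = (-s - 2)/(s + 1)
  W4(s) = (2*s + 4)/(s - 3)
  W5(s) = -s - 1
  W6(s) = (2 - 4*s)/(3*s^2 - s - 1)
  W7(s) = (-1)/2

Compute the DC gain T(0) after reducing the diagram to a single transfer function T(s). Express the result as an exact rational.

The answer is 9/14.

Reasoning:
[1] reduce the parallel group W2, W3; result (-5*s^2 - 11*s - 9)/(s^2 + 5*s + 4)
[2] reduce the series chain W1, (W2+W3); result (10*s^2 + 22*s + 18)/(s^2 + 5*s + 4)
[3] multiply W4, W5, W6, W7 (series); result (-4*s^3 - 10*s^2 - 2*s + 4)/(3*s^3 - 10*s^2 + 2*s + 3)
[4] collapse the loop ((W1*(W2+W3)) forward, (W4*W5*W6*W7) return); result (-30*s^5 + 34*s^4 + 146*s^3 + 106*s^2 - 102*s - 54)/(37*s^5 + 183*s^4 + 348*s^3 + 211*s^2 - 75*s - 84)
Evaluating the step-4 result (the overall T(s)) at s = 0 gives T(0) = -54/(-84) = 9/14.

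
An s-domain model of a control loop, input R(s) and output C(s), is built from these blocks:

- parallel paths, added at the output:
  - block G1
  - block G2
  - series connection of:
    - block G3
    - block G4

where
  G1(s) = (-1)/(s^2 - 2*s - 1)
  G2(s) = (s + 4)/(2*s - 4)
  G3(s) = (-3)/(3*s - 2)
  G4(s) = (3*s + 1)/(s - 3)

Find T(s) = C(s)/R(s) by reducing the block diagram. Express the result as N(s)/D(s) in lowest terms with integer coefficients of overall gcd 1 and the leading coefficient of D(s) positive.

First reduce the diagram to T(s).

Step 1 - cascade G3, G4, giving (-9*s - 3)/(3*s^2 - 11*s + 6)
Step 2 - add G1, G2, (G3*G4) (parallel), giving the overall T(s)

Answer: (3*s^5 - 23*s^4 + 17*s^3 + 103*s^2 - 120*s - 12)/(6*s^5 - 46*s^4 + 118*s^3 - 102*s^2 - 8*s + 24)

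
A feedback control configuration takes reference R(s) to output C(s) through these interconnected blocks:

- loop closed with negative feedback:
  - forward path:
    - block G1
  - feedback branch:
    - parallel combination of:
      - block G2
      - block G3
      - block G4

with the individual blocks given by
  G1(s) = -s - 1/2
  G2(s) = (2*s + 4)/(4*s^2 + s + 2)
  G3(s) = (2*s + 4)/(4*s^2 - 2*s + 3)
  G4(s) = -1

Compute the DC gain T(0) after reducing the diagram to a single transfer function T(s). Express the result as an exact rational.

[1] parallel reduction of G2, G3, G4; result (-16*s^4 + 20*s^3 + 12*s^2 + 7*s + 14)/(16*s^4 - 4*s^3 + 18*s^2 - s + 6)
[2] collapse the loop (G1 forward, (G2+G3+G4) return); result (-32*s^5 - 8*s^4 - 32*s^3 - 16*s^2 - 11*s - 6)/(32*s^5 + 8*s^4 - 52*s^3 + 10*s^2 - 37*s - 2)
Step 2 gives the overall T(s). Then T(0) = -6/(-2) = 3.

Answer: 3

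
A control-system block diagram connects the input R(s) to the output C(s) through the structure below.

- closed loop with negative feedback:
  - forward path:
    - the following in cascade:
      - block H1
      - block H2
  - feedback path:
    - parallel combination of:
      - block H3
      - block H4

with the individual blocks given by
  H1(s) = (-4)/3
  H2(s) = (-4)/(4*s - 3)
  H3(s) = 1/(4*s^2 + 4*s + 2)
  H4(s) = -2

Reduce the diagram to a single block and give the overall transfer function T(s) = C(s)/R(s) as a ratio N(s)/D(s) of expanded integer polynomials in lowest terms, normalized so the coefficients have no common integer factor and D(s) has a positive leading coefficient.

Step 1 - reduce the series chain H1, H2 gives 16/(12*s - 9)
Step 2 - combine H3, H4 in parallel gives (-8*s^2 - 8*s - 3)/(4*s^2 + 4*s + 2)
Step 3 - feedback reduction of (H1*H2), (H3+H4); the result is T(s) itself (integer coefficients, no common factor, positive leading denominator coefficient)

Answer: (32*s^2 + 32*s + 16)/(24*s^3 - 58*s^2 - 70*s - 33)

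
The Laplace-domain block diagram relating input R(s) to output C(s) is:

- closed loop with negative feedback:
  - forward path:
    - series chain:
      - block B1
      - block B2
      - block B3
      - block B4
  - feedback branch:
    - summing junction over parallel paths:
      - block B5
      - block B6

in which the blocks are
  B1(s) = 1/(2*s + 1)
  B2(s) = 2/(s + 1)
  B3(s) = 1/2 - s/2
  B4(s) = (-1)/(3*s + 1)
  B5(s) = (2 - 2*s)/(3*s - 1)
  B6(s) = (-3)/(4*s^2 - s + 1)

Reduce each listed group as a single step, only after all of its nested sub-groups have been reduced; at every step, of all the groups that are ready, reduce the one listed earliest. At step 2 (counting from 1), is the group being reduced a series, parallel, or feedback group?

1. combine B1, B2, B3, B4 in series
2. parallel reduction of B5, B6
3. reduce the feedback loop with forward (B1*B2*B3*B4) and return (B5+B6)
Step 2 collapses a parallel group.

Hence the answer: parallel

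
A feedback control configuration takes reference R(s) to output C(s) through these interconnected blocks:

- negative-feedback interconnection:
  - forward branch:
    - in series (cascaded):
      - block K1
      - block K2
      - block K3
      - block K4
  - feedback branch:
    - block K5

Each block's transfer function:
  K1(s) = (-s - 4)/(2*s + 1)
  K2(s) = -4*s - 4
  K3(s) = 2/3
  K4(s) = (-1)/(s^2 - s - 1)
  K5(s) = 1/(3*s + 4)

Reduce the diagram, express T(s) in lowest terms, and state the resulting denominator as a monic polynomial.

1. reduce the series chain K1, K2, K3, K4: (-8*s^2 - 40*s - 32)/(6*s^3 - 3*s^2 - 9*s - 3)
2. reduce the feedback loop with forward (K1*K2*K3*K4) and return K5: (-24*s^3 - 152*s^2 - 256*s - 128)/(18*s^4 + 15*s^3 - 47*s^2 - 85*s - 44)
That last expression is T(s), already simplified. Scaling its denominator by 1/18 (the reciprocal of the leading coefficient) yields the monic denominator.

Therefore the answer is s^4 + 5*s^3/6 - 47*s^2/18 - 85*s/18 - 22/9.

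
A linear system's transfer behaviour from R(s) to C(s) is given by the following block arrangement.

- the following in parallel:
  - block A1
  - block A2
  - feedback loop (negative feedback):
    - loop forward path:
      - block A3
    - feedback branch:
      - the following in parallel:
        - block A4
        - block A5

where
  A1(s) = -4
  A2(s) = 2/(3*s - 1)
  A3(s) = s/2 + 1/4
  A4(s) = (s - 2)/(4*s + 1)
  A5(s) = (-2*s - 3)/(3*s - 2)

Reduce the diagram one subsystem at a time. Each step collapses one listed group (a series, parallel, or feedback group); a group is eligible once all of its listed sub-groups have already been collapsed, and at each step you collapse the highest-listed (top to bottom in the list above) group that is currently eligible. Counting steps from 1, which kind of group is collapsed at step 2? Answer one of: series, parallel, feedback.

1. parallel reduction of A4, A5
2. collapse the loop (A3 forward, (A4+A5) return)
3. add A1, A2, [A3/(1+A3*(A4+A5))] (parallel)
Step 2 collapses a feedback group.

Hence the answer: feedback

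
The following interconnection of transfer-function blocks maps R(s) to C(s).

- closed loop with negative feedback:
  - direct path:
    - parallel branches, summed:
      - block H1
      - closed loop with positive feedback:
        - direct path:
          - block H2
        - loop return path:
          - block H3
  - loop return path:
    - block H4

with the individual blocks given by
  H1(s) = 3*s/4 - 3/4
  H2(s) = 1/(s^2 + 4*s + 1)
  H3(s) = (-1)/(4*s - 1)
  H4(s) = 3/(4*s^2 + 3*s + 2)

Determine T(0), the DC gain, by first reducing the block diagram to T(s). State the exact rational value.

First reduce the diagram to T(s).

[1] close the feedback loop around H2, H3: (4*s - 1)/(4*s^3 + 15*s^2)
[2] combine H1, [H2/(1-H2*H3)] in parallel: (12*s^4 + 33*s^3 - 45*s^2 + 16*s - 4)/(16*s^3 + 60*s^2)
[3] feedback reduction of (H1+[H2/(1-H2*H3)]), H4: (48*s^6 + 168*s^5 - 57*s^4 - 5*s^3 - 58*s^2 + 20*s - 8)/(64*s^5 + 324*s^4 + 311*s^3 - 15*s^2 + 48*s - 12)
DC gain: substitute s = 0 into T(s) from step 3: T(0) = -8/(-12) = 2/3.

Answer: 2/3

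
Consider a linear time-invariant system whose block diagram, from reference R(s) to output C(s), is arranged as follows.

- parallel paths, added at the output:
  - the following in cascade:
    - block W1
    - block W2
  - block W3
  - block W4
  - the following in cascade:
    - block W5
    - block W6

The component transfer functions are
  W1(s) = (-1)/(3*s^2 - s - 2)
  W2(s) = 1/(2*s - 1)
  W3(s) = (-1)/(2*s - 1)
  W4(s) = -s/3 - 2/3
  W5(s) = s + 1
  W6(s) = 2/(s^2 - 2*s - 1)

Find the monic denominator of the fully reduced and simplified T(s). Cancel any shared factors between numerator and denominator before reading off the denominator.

Reducing step by step:

[1] multiply W1, W2 (series) gives (-1)/(6*s^3 - 5*s^2 - 3*s + 2)
[2] series reduction of W5, W6 gives (2*s + 2)/(s^2 - 2*s - 1)
[3] sum the parallel branches (W1*W2), W3, W4, (W5*W6) gives (-6*s^6 + 5*s^5 + 60*s^4 + 12*s^3 - 67*s^2 - 11*s + 13)/(18*s^5 - 51*s^4 + 3*s^3 + 39*s^2 - 3*s - 6)
The result of step 3 is T(s) in lowest terms. Its denominator has leading coefficient 18; dividing the denominator through by 18 makes it monic.

Answer: s^5 - 17*s^4/6 + s^3/6 + 13*s^2/6 - s/6 - 1/3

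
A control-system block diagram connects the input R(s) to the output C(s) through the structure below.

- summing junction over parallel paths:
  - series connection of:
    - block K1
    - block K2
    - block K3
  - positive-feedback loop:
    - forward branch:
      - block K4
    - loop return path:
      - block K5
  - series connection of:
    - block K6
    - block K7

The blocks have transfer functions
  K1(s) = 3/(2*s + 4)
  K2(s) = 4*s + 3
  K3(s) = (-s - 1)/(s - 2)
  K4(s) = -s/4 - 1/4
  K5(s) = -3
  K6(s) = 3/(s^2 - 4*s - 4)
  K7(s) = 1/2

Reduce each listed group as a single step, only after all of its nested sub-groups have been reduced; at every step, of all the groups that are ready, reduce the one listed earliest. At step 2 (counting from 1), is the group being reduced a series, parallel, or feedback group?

The answer is feedback.

Reasoning:
1. reduce the series chain K1, K2, K3
2. close the feedback loop around K4, K5
3. cascade K6, K7
4. add (K1*K2*K3), [K4/(1-K4*K5)], (K6*K7) (parallel)
Step 2: feedback.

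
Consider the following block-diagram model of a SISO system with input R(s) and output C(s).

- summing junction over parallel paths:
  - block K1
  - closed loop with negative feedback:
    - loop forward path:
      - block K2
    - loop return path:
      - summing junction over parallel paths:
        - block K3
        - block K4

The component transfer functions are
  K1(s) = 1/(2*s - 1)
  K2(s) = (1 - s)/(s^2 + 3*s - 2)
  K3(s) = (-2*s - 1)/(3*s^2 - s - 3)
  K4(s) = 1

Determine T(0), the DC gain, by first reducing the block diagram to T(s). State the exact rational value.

Step 1: reduce the parallel group K3, K4; result (3*s^2 - 3*s - 4)/(3*s^2 - s - 3)
Step 2: reduce the feedback loop with forward K2 and return (K3+K4); result (-3*s^3 + 4*s^2 + 2*s - 3)/(3*s^4 + 5*s^3 - 6*s^2 - 6*s + 2)
Step 3: parallel reduction of K1, [K2/(1+K2*(K3+K4))]; result (-3*s^4 + 16*s^3 - 6*s^2 - 14*s + 5)/(6*s^5 + 7*s^4 - 17*s^3 - 6*s^2 + 10*s - 2)
Step 3 gives the overall T(s). Then T(0) = 5/(-2) = -5/2.

Therefore the answer is -5/2.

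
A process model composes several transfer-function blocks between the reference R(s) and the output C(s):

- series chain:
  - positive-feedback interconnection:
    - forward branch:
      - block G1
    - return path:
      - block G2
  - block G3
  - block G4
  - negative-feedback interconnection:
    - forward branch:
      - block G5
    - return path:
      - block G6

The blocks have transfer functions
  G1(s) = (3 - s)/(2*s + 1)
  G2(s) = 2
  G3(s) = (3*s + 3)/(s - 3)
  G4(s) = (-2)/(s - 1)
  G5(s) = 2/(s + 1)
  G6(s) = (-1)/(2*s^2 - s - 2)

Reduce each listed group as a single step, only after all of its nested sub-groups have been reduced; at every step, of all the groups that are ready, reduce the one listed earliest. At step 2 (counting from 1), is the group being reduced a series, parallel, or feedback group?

1. close the feedback loop around G1, G2
2. collapse the loop (G5 forward, G6 return)
3. multiply [G1/(1-G1*G2)], G3, G4, [G5/(1+G5*G6)] (series)
The group at step 2 is a feedback group.

Answer: feedback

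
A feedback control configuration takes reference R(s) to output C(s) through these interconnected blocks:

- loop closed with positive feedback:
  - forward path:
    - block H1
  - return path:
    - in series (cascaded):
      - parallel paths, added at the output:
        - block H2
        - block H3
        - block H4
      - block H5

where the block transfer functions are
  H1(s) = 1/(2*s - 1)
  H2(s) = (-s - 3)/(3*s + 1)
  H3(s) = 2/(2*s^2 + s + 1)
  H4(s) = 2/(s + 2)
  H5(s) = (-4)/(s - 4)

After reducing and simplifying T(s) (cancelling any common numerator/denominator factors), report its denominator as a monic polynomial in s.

First reduce the diagram to T(s).

1. sum the parallel branches H2, H3, H4; result (-2*s^4 + s^3 - 2*s^2 + 11*s)/(6*s^4 + 17*s^3 + 14*s^2 + 9*s + 2)
2. combine (H2+H3+H4), H5 in series; result (8*s^4 - 4*s^3 + 8*s^2 - 44*s)/(6*s^5 - 7*s^4 - 54*s^3 - 47*s^2 - 34*s - 8)
3. close the feedback loop around H1, ((H2+H3+H4)*H5); result (6*s^5 - 7*s^4 - 54*s^3 - 47*s^2 - 34*s - 8)/(12*s^6 - 20*s^5 - 109*s^4 - 36*s^3 - 29*s^2 + 62*s + 8)
The result of step 3 is T(s) in lowest terms. Its denominator has leading coefficient 12; dividing the denominator through by 12 makes it monic.

Answer: s^6 - 5*s^5/3 - 109*s^4/12 - 3*s^3 - 29*s^2/12 + 31*s/6 + 2/3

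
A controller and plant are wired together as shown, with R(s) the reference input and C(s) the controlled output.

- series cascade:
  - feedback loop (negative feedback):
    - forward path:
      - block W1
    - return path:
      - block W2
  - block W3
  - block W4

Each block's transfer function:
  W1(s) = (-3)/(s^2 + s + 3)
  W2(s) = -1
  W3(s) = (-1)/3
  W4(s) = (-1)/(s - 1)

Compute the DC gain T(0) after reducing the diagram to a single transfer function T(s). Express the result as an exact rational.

Step 1: apply the feedback formula to W1, W2 = (-3)/(s^2 + s + 6)
Step 2: series reduction of [W1/(1+W1*W2)], W3, W4 = (-1)/(s^3 + 5*s - 6)
The step-2 result is T(s). Setting s = 0: T(0) = -1/(-6) = 1/6.

Answer: 1/6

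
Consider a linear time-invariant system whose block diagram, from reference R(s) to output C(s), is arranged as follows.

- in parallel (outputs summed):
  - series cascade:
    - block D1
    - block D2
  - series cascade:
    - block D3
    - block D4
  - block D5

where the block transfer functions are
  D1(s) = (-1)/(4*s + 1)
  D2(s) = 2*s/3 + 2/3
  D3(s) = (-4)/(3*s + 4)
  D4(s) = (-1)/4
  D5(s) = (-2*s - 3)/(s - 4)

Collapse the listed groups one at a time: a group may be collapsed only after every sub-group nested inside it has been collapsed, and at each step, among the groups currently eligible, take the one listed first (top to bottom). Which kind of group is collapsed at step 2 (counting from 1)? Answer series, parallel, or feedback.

1. combine D1, D2 in series
2. reduce the series chain D3, D4
3. parallel reduction of (D1*D2), (D3*D4), D5
So the answer for step 2 is series.

Answer: series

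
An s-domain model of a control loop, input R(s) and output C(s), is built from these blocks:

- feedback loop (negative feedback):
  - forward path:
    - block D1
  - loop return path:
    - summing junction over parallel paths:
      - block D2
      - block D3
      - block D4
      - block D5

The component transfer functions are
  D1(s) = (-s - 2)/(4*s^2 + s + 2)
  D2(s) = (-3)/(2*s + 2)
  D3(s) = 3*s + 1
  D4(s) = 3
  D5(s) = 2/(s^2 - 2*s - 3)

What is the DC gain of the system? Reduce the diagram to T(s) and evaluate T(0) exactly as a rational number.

Answer: 6/5

Working:
(1) reduce the parallel group D2, D3, D4, D5 gives (6*s^3 - 4*s^2 - 37*s - 11)/(2*s^2 - 4*s - 6)
(2) feedback reduction of D1, (D2+D3+D4+D5) gives (-2*s^3 + 14*s + 12)/(2*s^4 - 22*s^3 + 21*s^2 + 71*s + 10)
Evaluating the step-2 result (the overall T(s)) at s = 0 gives T(0) = 12/10 = 6/5.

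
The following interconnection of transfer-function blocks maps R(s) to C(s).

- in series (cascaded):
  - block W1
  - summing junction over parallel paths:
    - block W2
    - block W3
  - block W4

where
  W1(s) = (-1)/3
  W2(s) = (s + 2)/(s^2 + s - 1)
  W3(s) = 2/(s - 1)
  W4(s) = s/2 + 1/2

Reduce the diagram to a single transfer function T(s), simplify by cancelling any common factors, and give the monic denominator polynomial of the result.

1. combine W2, W3 in parallel: (3*s^2 + 3*s - 4)/(s^3 - 2*s + 1)
2. reduce the series chain W1, (W2+W3), W4: (-3*s^3 - 6*s^2 + s + 4)/(6*s^3 - 12*s + 6)
No further cancellation is possible in the step-2 result, so that is T(s). Its denominator becomes monic after dividing by the leading coefficient 6.

Final answer: s^3 - 2*s + 1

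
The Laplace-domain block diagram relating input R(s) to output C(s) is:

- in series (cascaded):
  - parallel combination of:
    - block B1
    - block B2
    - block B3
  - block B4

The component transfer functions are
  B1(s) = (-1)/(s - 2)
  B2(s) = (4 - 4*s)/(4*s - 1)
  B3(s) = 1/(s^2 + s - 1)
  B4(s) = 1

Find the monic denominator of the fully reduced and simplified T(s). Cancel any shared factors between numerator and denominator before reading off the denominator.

Answer: s^4 - 5*s^3/4 - 11*s^2/4 + 11*s/4 - 1/2

Working:
Step 1: combine B1, B2, B3 in parallel gives (-4*s^4 + 4*s^3 + 9*s^2 - 24*s + 9)/(4*s^4 - 5*s^3 - 11*s^2 + 11*s - 2)
Step 2: multiply (B1+B2+B3), B4 (series) gives (-4*s^4 + 4*s^3 + 9*s^2 - 24*s + 9)/(4*s^4 - 5*s^3 - 11*s^2 + 11*s - 2)
No further cancellation is possible in the step-2 result, so that is T(s). Its denominator becomes monic after dividing by the leading coefficient 4.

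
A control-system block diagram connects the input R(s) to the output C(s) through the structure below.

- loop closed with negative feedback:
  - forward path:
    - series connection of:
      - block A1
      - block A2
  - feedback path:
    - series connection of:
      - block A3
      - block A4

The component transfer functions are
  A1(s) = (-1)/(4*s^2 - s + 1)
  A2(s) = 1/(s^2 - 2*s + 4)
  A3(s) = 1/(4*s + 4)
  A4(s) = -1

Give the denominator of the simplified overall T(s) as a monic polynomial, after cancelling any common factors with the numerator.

1. series reduction of A1, A2 = (-1)/(4*s^4 - 9*s^3 + 19*s^2 - 6*s + 4)
2. reduce the series chain A3, A4 = (-1)/(4*s + 4)
3. feedback reduction of (A1*A2), (A3*A4) = (-4*s - 4)/(16*s^5 - 20*s^4 + 40*s^3 + 52*s^2 - 8*s + 17)
T(s) is the step-3 result (common factors already cancelled). Leading coefficient of the denominator: 16. Divide through by 16 for the monic polynomial.

Final answer: s^5 - 5*s^4/4 + 5*s^3/2 + 13*s^2/4 - s/2 + 17/16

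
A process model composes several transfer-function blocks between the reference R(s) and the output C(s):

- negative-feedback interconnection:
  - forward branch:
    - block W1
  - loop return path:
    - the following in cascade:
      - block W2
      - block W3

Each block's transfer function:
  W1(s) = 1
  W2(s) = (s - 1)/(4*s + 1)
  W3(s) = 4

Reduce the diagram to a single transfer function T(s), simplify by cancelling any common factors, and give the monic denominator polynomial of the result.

1. cascade W2, W3; result (4*s - 4)/(4*s + 1)
2. close the feedback loop around W1, (W2*W3); result (4*s + 1)/(8*s - 3)
The result of step 2 is T(s) in lowest terms. Its denominator has leading coefficient 8; dividing the denominator through by 8 makes it monic.

Final answer: s - 3/8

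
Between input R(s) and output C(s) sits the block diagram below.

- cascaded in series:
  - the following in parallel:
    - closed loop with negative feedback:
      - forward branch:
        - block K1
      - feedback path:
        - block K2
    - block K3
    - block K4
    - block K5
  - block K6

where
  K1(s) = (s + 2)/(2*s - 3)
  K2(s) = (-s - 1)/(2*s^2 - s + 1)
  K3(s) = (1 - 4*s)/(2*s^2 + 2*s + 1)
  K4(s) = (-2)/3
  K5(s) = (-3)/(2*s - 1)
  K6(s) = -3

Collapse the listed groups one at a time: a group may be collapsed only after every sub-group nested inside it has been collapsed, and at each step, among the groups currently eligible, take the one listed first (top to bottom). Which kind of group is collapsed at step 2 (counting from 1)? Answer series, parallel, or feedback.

Step 1. close the feedback loop around K1, K2
Step 2. combine [K1/(1+K1*K2)], K3, K4, K5 in parallel
Step 3. cascade ([K1/(1+K1*K2)]+K3+K4+K5), K6
At step 2 the group reduced is parallel.

Therefore the answer is parallel.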